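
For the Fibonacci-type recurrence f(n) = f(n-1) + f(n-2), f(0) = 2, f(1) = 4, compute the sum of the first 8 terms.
Computing the sequence terms: 2, 4, 6, 10, 16, 26, 42, 68
Adding these values together:

174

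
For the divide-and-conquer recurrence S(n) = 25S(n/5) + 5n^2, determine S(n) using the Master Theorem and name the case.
Master Theorem template: S(n) = a·S(n/b) + f(n).
Here: a=25, b=5, f(n)=5n^2
Compute log_b(a) = log_5(25) = 2.
f(n) = 5n^2 = Θ(n^2). Case 2: S(n) = Θ(n^2 log n).

Case 2: S(n) = Θ(n^2 log n)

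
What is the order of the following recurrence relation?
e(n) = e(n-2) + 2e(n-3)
The order is the largest lag k for which e(n-k) appears. Here the deepest term is e(n-3), so the order is 3.

Order 3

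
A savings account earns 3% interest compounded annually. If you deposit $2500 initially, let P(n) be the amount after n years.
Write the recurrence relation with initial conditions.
Each year the balance grows by 3%, i.e. is multiplied by 1 + 3/100 = 1.03, so P(n) = 1.03 × P(n-1). The initial deposit gives P(0) = 2500.
Unrolling gives the closed form P(n) = 2500 × (1.03)ⁿ.

P(n) = 1.03 × P(n-1), P(0) = 2500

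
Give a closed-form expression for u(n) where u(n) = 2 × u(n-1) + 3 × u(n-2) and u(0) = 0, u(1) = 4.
Recurrence: u(n) = 2 × u(n-1) + 3 × u(n-2), initial: u(0) = 0, u(1) = 4.
Characteristic equation: r² - 2r - 3 = 0, which factors as (r - 3)(r + 1) = 0, so r = 3, -1. General solution u(n) = A·3ⁿ + B·(-1)ⁿ. From u(0) = 0: A + B = 0. From u(1) = 4: 3A - 1B = 4. Solving gives A = 1, B = -1.

u(n) = 3ⁿ - (-1)ⁿ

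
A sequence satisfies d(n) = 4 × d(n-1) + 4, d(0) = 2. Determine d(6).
Computing step by step:
d(0) = 2
d(1) = 4 × 2 + 4 = 12
d(2) = 4 × 12 + 4 = 52
d(3) = 4 × 52 + 4 = 212
d(4) = 4 × 212 + 4 = 852
d(5) = 4 × 852 + 4 = 3412
d(6) = 4 × 3412 + 4 = 13652

13652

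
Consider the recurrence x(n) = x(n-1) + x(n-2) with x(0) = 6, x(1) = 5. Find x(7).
Computing the sequence terms:
6, 5, 11, 16, 27, 43, 70, 113

113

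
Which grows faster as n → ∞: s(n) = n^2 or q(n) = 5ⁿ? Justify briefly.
Comparing growth rates:
Growth-rate hierarchy: log n ≺ any polynomial ≺ any exponential cⁿ (c>1) ≺ n! ≺ nⁿ.
exponential base 5 dominates polynomial degree 2 asymptotically.

q(n) grows faster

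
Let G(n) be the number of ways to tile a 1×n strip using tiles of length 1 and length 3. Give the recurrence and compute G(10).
Condition on the last tile: it has length 1 (leaving a 1×(n-1) strip) or length 3 (leaving a 1×(n-3) strip), so G(n) = G(n-1) + G(n-3) (order-3 linear recurrence).
For 0 ≤ i < 3 only unit tiles fit, so G(i) = 1.
Iterating the recurrence: G(3) = 2, G(4) = 3, G(5) = 4, G(6) = 6, G(7) = 9, G(8) = 13, G(9) = 19, G(10) = 28.

G(n) = G(n-1) + G(n-3), with G(i) = 1 for 0 ≤ i < 3; G(10) = 28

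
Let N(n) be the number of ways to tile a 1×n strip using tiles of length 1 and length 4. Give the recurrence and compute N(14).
Condition on the last tile: it has length 1 (leaving a 1×(n-1) strip) or length 4 (leaving a 1×(n-4) strip), so N(n) = N(n-1) + N(n-4) (order-4 linear recurrence).
For 0 ≤ i < 4 only unit tiles fit, so N(i) = 1.
Iterating the recurrence: N(4) = 2, N(5) = 3, N(6) = 4, N(7) = 5, N(8) = 7, N(9) = 10, N(10) = 14, N(11) = 19, N(12) = 26, N(13) = 36, N(14) = 50.

N(n) = N(n-1) + N(n-4), with N(i) = 1 for 0 ≤ i < 4; N(14) = 50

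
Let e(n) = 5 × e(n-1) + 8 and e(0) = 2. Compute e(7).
Computing step by step:
e(0) = 2
e(1) = 5 × 2 + 8 = 18
e(2) = 5 × 18 + 8 = 98
e(3) = 5 × 98 + 8 = 498
e(4) = 5 × 498 + 8 = 2498
e(5) = 5 × 2498 + 8 = 12498
e(6) = 5 × 12498 + 8 = 62498
e(7) = 5 × 62498 + 8 = 312498

312498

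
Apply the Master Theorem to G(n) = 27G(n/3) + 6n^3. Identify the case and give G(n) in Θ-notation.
Master Theorem template: G(n) = a·G(n/b) + f(n).
Here: a=27, b=3, f(n)=6n^3
Compute log_b(a) = log_3(27) = 3.
f(n) = 6n^3 = Θ(n^3). Case 2: G(n) = Θ(n^3 log n).

Case 2: G(n) = Θ(n^3 log n)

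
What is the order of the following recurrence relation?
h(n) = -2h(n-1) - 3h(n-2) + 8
The order is the largest lag k for which h(n-k) appears. Here the deepest term is h(n-2) (the 8 term is non-homogeneous and does not affect the order), so the order is 2.

Order 2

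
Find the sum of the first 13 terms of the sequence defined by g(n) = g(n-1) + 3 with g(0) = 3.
Computing the sequence terms: 3, 6, 9, 12, 15, 18, 21, 24, 27, 30, 33, 36, 39
Adding these values together:

273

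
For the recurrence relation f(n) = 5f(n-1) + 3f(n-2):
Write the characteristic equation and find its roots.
Substitute f(n) = rⁿ and divide through by rⁿ⁻²: r² - 5r - 3 = 0
Discriminant: 5² + 4·3 = 37, not a perfect square, so by the quadratic formula r = (5 ± √37)/2.
General solution: f(n) = A·r₁ⁿ + B·r₂ⁿ where r₁,r₂ = (5 ± √37)/2

Characteristic: r² - 5r - 3 = 0, Roots: r = (5 ± √37)/2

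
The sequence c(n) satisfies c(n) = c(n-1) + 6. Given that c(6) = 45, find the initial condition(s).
c(6) = c(0) + 6·6, so c(0) = 45 - 36 = 9.

c(0) = 9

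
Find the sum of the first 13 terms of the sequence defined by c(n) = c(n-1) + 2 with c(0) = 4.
Computing the sequence terms: 4, 6, 8, 10, 12, 14, 16, 18, 20, 22, 24, 26, 28
Adding these values together:

208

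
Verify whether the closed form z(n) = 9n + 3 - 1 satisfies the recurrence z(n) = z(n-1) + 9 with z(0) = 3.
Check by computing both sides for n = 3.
From the recurrence with z(0) = 3:
  z(0) = 3, z(1) = 12, z(2) = 21, z(3) = 30
  so the recurrence gives z(3) = 30.
From the proposed closed form z(n) = 9n + 3 - 1:
  z(3) = 29.
The recurrence gives 30 but the closed form gives 29, so the closed form does not satisfy the recurrence.

No, the closed form is incorrect.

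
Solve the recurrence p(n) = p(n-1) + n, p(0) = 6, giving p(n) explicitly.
Recurrence: p(n) = p(n-1) + n, initial: p(0) = 6.
Telescoping: p(n) = p(0) + Σᵢ₌₁ⁿ i = 6 + n(n+1)/2.

p(n) = n(n+1)/2 + 6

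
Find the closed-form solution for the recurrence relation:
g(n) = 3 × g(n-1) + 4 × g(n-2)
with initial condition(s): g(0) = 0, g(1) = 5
Recurrence: g(n) = 3 × g(n-1) + 4 × g(n-2), initial: g(0) = 0, g(1) = 5.
Characteristic equation: r² - 3r - 4 = 0, which factors as (r - 4)(r + 1) = 0, so r = 4, -1. General solution g(n) = A·4ⁿ + B·(-1)ⁿ. From g(0) = 0: A + B = 0. From g(1) = 5: 4A - 1B = 5. Solving gives A = 1, B = -1.

g(n) = 4ⁿ - (-1)ⁿ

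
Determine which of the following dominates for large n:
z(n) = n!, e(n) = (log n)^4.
Comparing growth rates:
Growth-rate hierarchy: log n ≺ any polynomial ≺ any exponential cⁿ (c>1) ≺ n! ≺ nⁿ.
factorial dominates polylogarithmic (log n)^4 asymptotically.

z(n) grows faster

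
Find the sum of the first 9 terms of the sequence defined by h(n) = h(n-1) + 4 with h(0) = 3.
Computing the sequence terms: 3, 7, 11, 15, 19, 23, 27, 31, 35
Adding these values together:

171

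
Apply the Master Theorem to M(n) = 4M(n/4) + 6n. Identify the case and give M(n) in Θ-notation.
Master Theorem template: M(n) = a·M(n/b) + f(n).
Here: a=4, b=4, f(n)=6n
Compute log_b(a) = log_4(4) = 1.
f(n) = 6n = Θ(n). Case 2: M(n) = Θ(n log n).

Case 2: M(n) = Θ(n log n)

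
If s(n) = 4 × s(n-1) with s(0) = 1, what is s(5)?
Computing step by step:
s(0) = 1
s(1) = 4 × 1 = 4
s(2) = 4 × 4 = 16
s(3) = 4 × 16 = 64
s(4) = 4 × 64 = 256
s(5) = 4 × 256 = 1024

1024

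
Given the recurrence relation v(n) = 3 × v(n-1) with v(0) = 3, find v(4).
Computing step by step:
v(0) = 3
v(1) = 3 × 3 = 9
v(2) = 3 × 9 = 27
v(3) = 3 × 27 = 81
v(4) = 3 × 81 = 243

243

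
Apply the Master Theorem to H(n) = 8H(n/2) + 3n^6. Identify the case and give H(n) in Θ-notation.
Master Theorem template: H(n) = a·H(n/b) + f(n).
Here: a=8, b=2, f(n)=3n^6
Compute log_b(a) = log_2(8) = 3.
f(n) = 3n^6 = Ω(n^(3+ε)) with ε = 3, and the regularity condition holds (a·f(n/b) = (a/b^6)·f(n) with a/b^6 = 2^-3 < 1). Case 3: H(n) = Θ(f(n)) = Θ(n^6).

Case 3: H(n) = Θ(n^6)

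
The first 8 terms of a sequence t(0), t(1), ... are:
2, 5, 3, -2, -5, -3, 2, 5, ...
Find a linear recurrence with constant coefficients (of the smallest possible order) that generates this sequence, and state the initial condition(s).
Look for the lowest-order linear relation among consecutive terms.
Observation: t(n) - 1·t(n-1) - (-1)·t(n-2) = 0 holds for the shown terms, and no order-1 relation t(n) = α·t(n-1) + β fits.
Check at n=3: 1·3 + (-1)·5 = -2. ✓

t(n) = t(n-1) - t(n-2), t(0) = 2, t(1) = 5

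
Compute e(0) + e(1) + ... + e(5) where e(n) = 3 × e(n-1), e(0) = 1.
Computing the sequence terms: 1, 3, 9, 27, 81, 243
Adding these values together:

364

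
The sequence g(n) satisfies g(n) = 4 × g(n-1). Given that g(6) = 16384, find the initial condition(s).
In general g(n) = 4ⁿ · g(0). At n = 6: g(0) = g(6) / 4^6 = 16384 / 4096 = 4.

g(0) = 4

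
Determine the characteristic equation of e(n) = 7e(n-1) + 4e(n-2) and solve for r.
Substitute e(n) = rⁿ and divide through by rⁿ⁻²: r² - 7r - 4 = 0
Discriminant: 7² + 4·4 = 65, not a perfect square, so by the quadratic formula r = (7 ± √65)/2.
General solution: e(n) = A·r₁ⁿ + B·r₂ⁿ where r₁,r₂ = (7 ± √65)/2

Characteristic: r² - 7r - 4 = 0, Roots: r = (7 ± √65)/2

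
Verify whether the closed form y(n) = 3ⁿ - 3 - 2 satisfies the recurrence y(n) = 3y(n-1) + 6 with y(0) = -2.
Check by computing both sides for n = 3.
From the recurrence with y(0) = -2:
  y(0) = -2, y(1) = 0, y(2) = 6, y(3) = 24
  so the recurrence gives y(3) = 24.
From the proposed closed form y(n) = 3ⁿ - 3 - 2:
  y(3) = 22.
The recurrence gives 24 but the closed form gives 22, so the closed form does not satisfy the recurrence.

No, the closed form is incorrect.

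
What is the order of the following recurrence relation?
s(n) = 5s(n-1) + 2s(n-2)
The order is the largest lag k for which s(n-k) appears. Here the deepest term is s(n-2), so the order is 2.

Order 2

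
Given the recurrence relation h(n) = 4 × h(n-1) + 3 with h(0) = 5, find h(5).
Computing step by step:
h(0) = 5
h(1) = 4 × 5 + 3 = 23
h(2) = 4 × 23 + 3 = 95
h(3) = 4 × 95 + 3 = 383
h(4) = 4 × 383 + 3 = 1535
h(5) = 4 × 1535 + 3 = 6143

6143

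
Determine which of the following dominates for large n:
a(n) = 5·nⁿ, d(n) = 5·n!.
Comparing growth rates:
Growth-rate hierarchy: log n ≺ any polynomial ≺ any exponential cⁿ (c>1) ≺ n! ≺ nⁿ.
super-exponential nⁿ dominates factorial asymptotically.

a(n) grows faster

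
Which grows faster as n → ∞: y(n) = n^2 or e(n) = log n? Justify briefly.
Comparing growth rates:
Growth-rate hierarchy: log n ≺ any polynomial ≺ any exponential cⁿ (c>1) ≺ n! ≺ nⁿ.
polynomial degree 2 dominates logarithmic asymptotically.

y(n) grows faster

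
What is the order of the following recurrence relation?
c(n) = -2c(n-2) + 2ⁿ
The order is the largest lag k for which c(n-k) appears. Here the deepest term is c(n-2) (the 2ⁿ term is non-homogeneous and does not affect the order), so the order is 2.

Order 2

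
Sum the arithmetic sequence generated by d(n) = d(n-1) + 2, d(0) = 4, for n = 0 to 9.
Computing the sequence terms: 4, 6, 8, 10, 12, 14, 16, 18, 20, 22
Adding these values together:

130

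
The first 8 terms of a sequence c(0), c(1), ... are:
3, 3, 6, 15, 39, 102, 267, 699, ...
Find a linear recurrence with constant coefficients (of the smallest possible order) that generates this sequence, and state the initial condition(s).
Look for the lowest-order linear relation among consecutive terms.
Observation: c(n) - 3·c(n-1) - (-1)·c(n-2) = 0 holds for the shown terms, and no order-1 relation c(n) = α·c(n-1) + β fits.
Check at n=3: 3·6 + (-1)·3 = 15. ✓

c(n) = 3c(n-1) - c(n-2), c(0) = 3, c(1) = 3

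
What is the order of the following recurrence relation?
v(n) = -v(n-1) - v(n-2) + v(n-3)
The order is the largest lag k for which v(n-k) appears. Here the deepest term is v(n-3), so the order is 3.

Order 3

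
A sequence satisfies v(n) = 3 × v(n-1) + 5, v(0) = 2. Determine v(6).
Computing step by step:
v(0) = 2
v(1) = 3 × 2 + 5 = 11
v(2) = 3 × 11 + 5 = 38
v(3) = 3 × 38 + 5 = 119
v(4) = 3 × 119 + 5 = 362
v(5) = 3 × 362 + 5 = 1091
v(6) = 3 × 1091 + 5 = 3278

3278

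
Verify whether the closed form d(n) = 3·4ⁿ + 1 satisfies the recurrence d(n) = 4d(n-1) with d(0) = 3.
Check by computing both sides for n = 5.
From the recurrence with d(0) = 3:
  d(0) = 3, d(1) = 12, d(2) = 48, d(3) = 192, d(4) = 768, d(5) = 3072
  so the recurrence gives d(5) = 3072.
From the proposed closed form d(n) = 3·4ⁿ + 1:
  d(5) = 3073.
The recurrence gives 3072 but the closed form gives 3073, so the closed form does not satisfy the recurrence.

No, the closed form is incorrect.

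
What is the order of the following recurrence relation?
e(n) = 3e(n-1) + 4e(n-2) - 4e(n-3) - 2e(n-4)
The order is the largest lag k for which e(n-k) appears. Here the deepest term is e(n-4), so the order is 4.

Order 4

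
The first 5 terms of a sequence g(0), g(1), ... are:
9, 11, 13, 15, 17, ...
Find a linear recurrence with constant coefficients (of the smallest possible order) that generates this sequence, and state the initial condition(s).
Look for the lowest-order linear relation among consecutive terms.
Observation: consecutive differences are constant (= 2).
Check at n=2: 1·11 + 2 = 13. ✓

g(n) = g(n-1) + 2, g(0) = 9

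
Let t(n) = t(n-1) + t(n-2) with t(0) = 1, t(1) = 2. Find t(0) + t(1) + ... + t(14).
Computing the sequence terms: 1, 2, 3, 5, 8, 13, 21, 34, 55, 89, 144, 233, 377, 610, 987
Adding these values together:

2582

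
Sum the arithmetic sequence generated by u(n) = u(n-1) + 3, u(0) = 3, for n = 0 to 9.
Computing the sequence terms: 3, 6, 9, 12, 15, 18, 21, 24, 27, 30
Adding these values together:

165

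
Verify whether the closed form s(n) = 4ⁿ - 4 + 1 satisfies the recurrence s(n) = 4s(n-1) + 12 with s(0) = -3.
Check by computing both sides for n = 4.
From the recurrence with s(0) = -3:
  s(0) = -3, s(1) = 0, s(2) = 12, s(3) = 60, s(4) = 252
  so the recurrence gives s(4) = 252.
From the proposed closed form s(n) = 4ⁿ - 4 + 1:
  s(4) = 253.
The recurrence gives 252 but the closed form gives 253, so the closed form does not satisfy the recurrence.

No, the closed form is incorrect.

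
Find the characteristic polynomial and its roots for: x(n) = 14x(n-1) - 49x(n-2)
Substitute x(n) = rⁿ and divide through by rⁿ⁻²: r² - 14r + 49 = 0
Factor: (r - 7)² = 0, so r = 7 (double root).
General solution: x(n) = (A + Bn)·7ⁿ

Characteristic: r² - 14r + 49 = 0, Roots: r = 7 (double root)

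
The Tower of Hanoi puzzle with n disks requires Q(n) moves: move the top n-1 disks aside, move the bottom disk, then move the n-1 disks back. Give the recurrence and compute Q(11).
Moving n disks = move the top n-1 disks aside (Q(n-1) moves) + move the largest disk (1 move) + move the n-1 disks back on top (Q(n-1) moves), so Q(n) = 2Q(n-1) + 1, with Q(1) = 1 (a single disk takes one move).
First terms: 1, 3, 7, 15, 31, 63, … — each is one less than a power of 2. Indeed Q(n) + 1 = 2(Q(n-1) + 1) with Q(1) + 1 = 2, so Q(n) + 1 = 2ⁿ and Q(n) = 2ⁿ - 1.
Hence Q(11) = 2^11 - 1 = 2048 - 1 = 2047.

Q(n) = 2Q(n-1) + 1, Q(1) = 1; Q(11) = 2047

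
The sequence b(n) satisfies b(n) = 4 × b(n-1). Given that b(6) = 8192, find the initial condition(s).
In general b(n) = 4ⁿ · b(0). At n = 6: b(0) = b(6) / 4^6 = 8192 / 4096 = 2.

b(0) = 2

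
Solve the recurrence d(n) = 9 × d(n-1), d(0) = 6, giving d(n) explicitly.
Recurrence: d(n) = 9 × d(n-1), initial: d(0) = 6.
Each term is 9 times the previous, so this is geometric with ratio 9. After n steps: d(n) = d(0)·9ⁿ = 6·9ⁿ.

d(n) = 6·9ⁿ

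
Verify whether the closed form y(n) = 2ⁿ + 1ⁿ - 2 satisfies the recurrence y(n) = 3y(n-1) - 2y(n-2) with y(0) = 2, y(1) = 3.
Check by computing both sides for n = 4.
From the recurrence with y(0) = 2, y(1) = 3:
  y(0) = 2, y(1) = 3, y(2) = 5, y(3) = 9, y(4) = 17
  so the recurrence gives y(4) = 17.
From the proposed closed form y(n) = 2ⁿ + 1ⁿ - 2:
  y(4) = 15.
The recurrence gives 17 but the closed form gives 15, so the closed form does not satisfy the recurrence.

No, the closed form is incorrect.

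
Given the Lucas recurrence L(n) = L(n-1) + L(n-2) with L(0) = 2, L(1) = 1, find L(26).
Computing the sequence terms:
2, 1, 3, 4, 7, 11, 18, 29, 47, 76, 123, 199, 322, 521, 843, 1364, 2207, 3571, 5778, 9349, 15127, 24476, 39603, 64079, 103682, 167761, 271443

271443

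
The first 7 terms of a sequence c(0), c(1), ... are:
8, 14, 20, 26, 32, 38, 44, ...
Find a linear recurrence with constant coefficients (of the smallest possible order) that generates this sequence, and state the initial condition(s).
Look for the lowest-order linear relation among consecutive terms.
Observation: consecutive differences are constant (= 6).
Check at n=2: 1·14 + 6 = 20. ✓

c(n) = c(n-1) + 6, c(0) = 8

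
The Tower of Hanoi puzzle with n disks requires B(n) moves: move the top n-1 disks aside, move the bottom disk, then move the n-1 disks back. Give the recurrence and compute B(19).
Moving n disks = move the top n-1 disks aside (B(n-1) moves) + move the largest disk (1 move) + move the n-1 disks back on top (B(n-1) moves), so B(n) = 2B(n-1) + 1, with B(1) = 1 (a single disk takes one move).
First terms: 1, 3, 7, 15, 31, 63, … — each is one less than a power of 2. Indeed B(n) + 1 = 2(B(n-1) + 1) with B(1) + 1 = 2, so B(n) + 1 = 2ⁿ and B(n) = 2ⁿ - 1.
Hence B(19) = 2^19 - 1 = 524288 - 1 = 524287.

B(n) = 2B(n-1) + 1, B(1) = 1; B(19) = 524287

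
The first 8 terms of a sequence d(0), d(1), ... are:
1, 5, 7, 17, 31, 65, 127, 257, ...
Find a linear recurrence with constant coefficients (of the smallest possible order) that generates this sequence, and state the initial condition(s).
Look for the lowest-order linear relation among consecutive terms.
Observation: d(n) - 1·d(n-1) - (2)·d(n-2) = 0 holds for the shown terms, and no order-1 relation d(n) = α·d(n-1) + β fits.
Check at n=3: 1·7 + (2)·5 = 17. ✓

d(n) = d(n-1) + 2d(n-2), d(0) = 1, d(1) = 5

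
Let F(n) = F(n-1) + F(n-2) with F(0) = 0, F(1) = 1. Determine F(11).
Computing the sequence terms:
0, 1, 1, 2, 3, 5, 8, 13, 21, 34, 55, 89

89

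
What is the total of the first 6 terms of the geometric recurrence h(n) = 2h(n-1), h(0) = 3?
Computing the sequence terms: 3, 6, 12, 24, 48, 96
Adding these values together:

189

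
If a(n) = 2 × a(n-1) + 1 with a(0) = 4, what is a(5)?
Computing step by step:
a(0) = 4
a(1) = 2 × 4 + 1 = 9
a(2) = 2 × 9 + 1 = 19
a(3) = 2 × 19 + 1 = 39
a(4) = 2 × 39 + 1 = 79
a(5) = 2 × 79 + 1 = 159

159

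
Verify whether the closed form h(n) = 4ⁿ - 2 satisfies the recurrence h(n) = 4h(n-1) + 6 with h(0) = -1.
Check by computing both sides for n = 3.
From the recurrence with h(0) = -1:
  h(0) = -1, h(1) = 2, h(2) = 14, h(3) = 62
  so the recurrence gives h(3) = 62.
From the proposed closed form h(n) = 4ⁿ - 2:
  h(3) = 62.
Both sides give 62 at n = 3, and the initial condition(s) match, so the closed form is consistent.

Yes, the closed form is correct.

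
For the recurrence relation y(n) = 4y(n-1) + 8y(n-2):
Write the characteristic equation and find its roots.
Substitute y(n) = rⁿ and divide through by rⁿ⁻²: r² - 4r - 8 = 0
Discriminant: 4² + 4·8 = 48, not a perfect square, so by the quadratic formula r = (4 ± √48)/2.
General solution: y(n) = A·r₁ⁿ + B·r₂ⁿ where r₁,r₂ = (4 ± √48)/2

Characteristic: r² - 4r - 8 = 0, Roots: r = (4 ± √48)/2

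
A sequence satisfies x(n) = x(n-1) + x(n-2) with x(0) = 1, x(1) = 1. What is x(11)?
Computing the sequence terms:
1, 1, 2, 3, 5, 8, 13, 21, 34, 55, 89, 144

144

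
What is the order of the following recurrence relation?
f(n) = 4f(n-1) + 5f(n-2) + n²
The order is the largest lag k for which f(n-k) appears. Here the deepest term is f(n-2) (the n² term is non-homogeneous and does not affect the order), so the order is 2.

Order 2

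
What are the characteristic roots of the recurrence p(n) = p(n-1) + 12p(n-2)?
Substitute p(n) = rⁿ and divide through by rⁿ⁻²: r² - r - 12 = 0
Factor: (r + 3)(r - 4) = 0, so r = -3, 4.
General solution: p(n) = A·(-3)ⁿ + B·4ⁿ

Characteristic: r² - r - 12 = 0, Roots: r = -3, 4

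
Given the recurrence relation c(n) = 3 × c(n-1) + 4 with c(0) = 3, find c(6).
Computing step by step:
c(0) = 3
c(1) = 3 × 3 + 4 = 13
c(2) = 3 × 13 + 4 = 43
c(3) = 3 × 43 + 4 = 133
c(4) = 3 × 133 + 4 = 403
c(5) = 3 × 403 + 4 = 1213
c(6) = 3 × 1213 + 4 = 3643

3643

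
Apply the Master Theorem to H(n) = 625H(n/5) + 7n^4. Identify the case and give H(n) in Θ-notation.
Master Theorem template: H(n) = a·H(n/b) + f(n).
Here: a=625, b=5, f(n)=7n^4
Compute log_b(a) = log_5(625) = 4.
f(n) = 7n^4 = Θ(n^4). Case 2: H(n) = Θ(n^4 log n).

Case 2: H(n) = Θ(n^4 log n)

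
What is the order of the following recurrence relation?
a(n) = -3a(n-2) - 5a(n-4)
The order is the largest lag k for which a(n-k) appears. Here the deepest term is a(n-4), so the order is 4.

Order 4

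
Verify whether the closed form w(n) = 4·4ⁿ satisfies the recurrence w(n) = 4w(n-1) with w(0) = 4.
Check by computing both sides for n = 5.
From the recurrence with w(0) = 4:
  w(0) = 4, w(1) = 16, w(2) = 64, w(3) = 256, w(4) = 1024, w(5) = 4096
  so the recurrence gives w(5) = 4096.
From the proposed closed form w(n) = 4·4ⁿ:
  w(5) = 4096.
Both sides give 4096 at n = 5, and the initial condition(s) match, so the closed form is consistent.

Yes, the closed form is correct.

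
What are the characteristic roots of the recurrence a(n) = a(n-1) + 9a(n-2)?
Substitute a(n) = rⁿ and divide through by rⁿ⁻²: r² - r - 9 = 0
Discriminant: 1² + 4·9 = 37, not a perfect square, so by the quadratic formula r = (1 ± √37)/2.
General solution: a(n) = A·r₁ⁿ + B·r₂ⁿ where r₁,r₂ = (1 ± √37)/2

Characteristic: r² - r - 9 = 0, Roots: r = (1 ± √37)/2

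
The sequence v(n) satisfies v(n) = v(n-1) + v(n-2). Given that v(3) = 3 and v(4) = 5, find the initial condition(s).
Work backwards using v(k) = v(k+2) - v(k+1):
v(2) = v(4) - v(3) = 5 - 3 = 2
v(1) = v(3) - v(2) = 3 - 2 = 1
v(0) = v(2) - v(1) = 2 - 1 = 1

v(0) = 1, v(1) = 1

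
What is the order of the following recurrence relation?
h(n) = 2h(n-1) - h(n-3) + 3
The order is the largest lag k for which h(n-k) appears. Here the deepest term is h(n-3) (the 3 term is non-homogeneous and does not affect the order), so the order is 3.

Order 3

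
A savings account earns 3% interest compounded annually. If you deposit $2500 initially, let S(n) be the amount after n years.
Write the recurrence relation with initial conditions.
Each year the balance grows by 3%, i.e. is multiplied by 1 + 3/100 = 1.03, so S(n) = 1.03 × S(n-1). The initial deposit gives S(0) = 2500.
Unrolling gives the closed form S(n) = 2500 × (1.03)ⁿ.

S(n) = 1.03 × S(n-1), S(0) = 2500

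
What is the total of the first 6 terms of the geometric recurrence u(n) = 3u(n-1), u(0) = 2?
Computing the sequence terms: 2, 6, 18, 54, 162, 486
Adding these values together:

728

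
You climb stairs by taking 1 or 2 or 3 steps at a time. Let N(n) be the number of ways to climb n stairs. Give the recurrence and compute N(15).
Condition on the size of the last step (1 to 3): before it there were n-1, …, n-3 stairs climbed, and these cases are disjoint, so N(n) = N(n-1) + N(n-2) + N(n-3) (order-3 linear recurrence).
Initial conditions by direct count (compositions of i into parts ≤ 3): N(1) = 1; N(2) = 2; N(3) = 4.
Iterating the recurrence: N(4) = 7, N(5) = 13, N(6) = 24, N(7) = 44, N(8) = 81, N(9) = 149, N(10) = 274, N(11) = 504, N(12) = 927, N(13) = 1705, N(14) = 3136, N(15) = 5768.

N(n) = N(n-1) + N(n-2) + N(n-3), N(1) = 1, N(2) = 2, N(3) = 4; N(15) = 5768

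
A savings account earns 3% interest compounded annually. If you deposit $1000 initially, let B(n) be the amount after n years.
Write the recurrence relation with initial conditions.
Each year the balance grows by 3%, i.e. is multiplied by 1 + 3/100 = 1.03, so B(n) = 1.03 × B(n-1). The initial deposit gives B(0) = 1000.
Unrolling gives the closed form B(n) = 1000 × (1.03)ⁿ.

B(n) = 1.03 × B(n-1), B(0) = 1000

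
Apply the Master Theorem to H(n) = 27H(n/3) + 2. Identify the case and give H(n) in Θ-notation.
Master Theorem template: H(n) = a·H(n/b) + f(n).
Here: a=27, b=3, f(n)=2
Compute log_b(a) = log_3(27) = 3.
f(n) = 2 = O(n^(3-ε)) with ε = 3. Case 1: H(n) = Θ(n^log_b(a)) = Θ(n^3).

Case 1: H(n) = Θ(n^3)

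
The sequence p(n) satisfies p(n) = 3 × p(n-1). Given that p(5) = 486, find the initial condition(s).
In general p(n) = 3ⁿ · p(0). At n = 5: p(0) = p(5) / 3^5 = 486 / 243 = 2.

p(0) = 2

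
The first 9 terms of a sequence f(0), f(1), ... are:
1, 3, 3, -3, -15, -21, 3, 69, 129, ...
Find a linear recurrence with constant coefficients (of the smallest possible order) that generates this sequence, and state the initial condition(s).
Look for the lowest-order linear relation among consecutive terms.
Observation: f(n) - 2·f(n-1) - (-3)·f(n-2) = 0 holds for the shown terms, and no order-1 relation f(n) = α·f(n-1) + β fits.
Check at n=3: 2·3 + (-3)·3 = -3. ✓

f(n) = 2f(n-1) - 3f(n-2), f(0) = 1, f(1) = 3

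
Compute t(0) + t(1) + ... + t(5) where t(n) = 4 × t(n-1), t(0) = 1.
Computing the sequence terms: 1, 4, 16, 64, 256, 1024
Adding these values together:

1365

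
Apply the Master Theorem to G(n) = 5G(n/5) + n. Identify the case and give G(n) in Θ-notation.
Master Theorem template: G(n) = a·G(n/b) + f(n).
Here: a=5, b=5, f(n)=n
Compute log_b(a) = log_5(5) = 1.
f(n) = n = Θ(n). Case 2: G(n) = Θ(n log n).

Case 2: G(n) = Θ(n log n)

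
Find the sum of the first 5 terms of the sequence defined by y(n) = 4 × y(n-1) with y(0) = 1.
Computing the sequence terms: 1, 4, 16, 64, 256
Adding these values together:

341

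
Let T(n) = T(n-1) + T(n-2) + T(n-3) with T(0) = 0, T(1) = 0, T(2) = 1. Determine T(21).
Computing the sequence terms:
0, 0, 1, 1, 2, 4, 7, 13, 24, 44, 81, 149, 274, 504, 927, 1705, 3136, 5768, 10609, 19513, 35890, 66012

66012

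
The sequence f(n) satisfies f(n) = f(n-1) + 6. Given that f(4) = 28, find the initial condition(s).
f(4) = f(0) + 4·6, so f(0) = 28 - 24 = 4.

f(0) = 4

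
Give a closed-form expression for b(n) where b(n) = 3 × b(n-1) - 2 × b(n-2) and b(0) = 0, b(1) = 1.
Recurrence: b(n) = 3 × b(n-1) - 2 × b(n-2), initial: b(0) = 0, b(1) = 1.
Characteristic equation: r² - 3r + 2 = 0, which factors as (r - 2)(r - 1) = 0, so r = 2, 1. General solution b(n) = A·2ⁿ + B·1ⁿ. From b(0) = 0: A + B = 0. From b(1) = 1: 2A + 1B = 1. Solving gives A = 1, B = -1.

b(n) = 2ⁿ - 1ⁿ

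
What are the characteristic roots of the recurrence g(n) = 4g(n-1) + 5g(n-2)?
Substitute g(n) = rⁿ and divide through by rⁿ⁻²: r² - 4r - 5 = 0
Factor: (r + 1)(r - 5) = 0, so r = -1, 5.
General solution: g(n) = A·(-1)ⁿ + B·5ⁿ

Characteristic: r² - 4r - 5 = 0, Roots: r = -1, 5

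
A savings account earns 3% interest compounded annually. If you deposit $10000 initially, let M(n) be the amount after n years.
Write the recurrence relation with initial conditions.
Each year the balance grows by 3%, i.e. is multiplied by 1 + 3/100 = 1.03, so M(n) = 1.03 × M(n-1). The initial deposit gives M(0) = 10000.
Unrolling gives the closed form M(n) = 10000 × (1.03)ⁿ.

M(n) = 1.03 × M(n-1), M(0) = 10000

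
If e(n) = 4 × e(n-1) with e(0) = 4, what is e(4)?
Computing step by step:
e(0) = 4
e(1) = 4 × 4 = 16
e(2) = 4 × 16 = 64
e(3) = 4 × 64 = 256
e(4) = 4 × 256 = 1024

1024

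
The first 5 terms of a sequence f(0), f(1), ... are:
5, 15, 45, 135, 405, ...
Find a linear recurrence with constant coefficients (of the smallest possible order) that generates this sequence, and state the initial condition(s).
Look for the lowest-order linear relation among consecutive terms.
Observation: each term is 3× the previous.
Check at n=2: 3·15 = 45. ✓

f(n) = 3 × f(n-1), f(0) = 5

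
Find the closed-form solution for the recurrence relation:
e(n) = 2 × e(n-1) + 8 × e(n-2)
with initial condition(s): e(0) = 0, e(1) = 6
Recurrence: e(n) = 2 × e(n-1) + 8 × e(n-2), initial: e(0) = 0, e(1) = 6.
Characteristic equation: r² - 2r - 8 = 0, which factors as (r - 4)(r + 2) = 0, so r = 4, -2. General solution e(n) = A·4ⁿ + B·(-2)ⁿ. From e(0) = 0: A + B = 0. From e(1) = 6: 4A - 2B = 6. Solving gives A = 1, B = -1.

e(n) = 4ⁿ - (-2)ⁿ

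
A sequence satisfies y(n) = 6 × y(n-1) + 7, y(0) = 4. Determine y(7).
Computing step by step:
y(0) = 4
y(1) = 6 × 4 + 7 = 31
y(2) = 6 × 31 + 7 = 193
y(3) = 6 × 193 + 7 = 1165
y(4) = 6 × 1165 + 7 = 6997
y(5) = 6 × 6997 + 7 = 41989
y(6) = 6 × 41989 + 7 = 251941
y(7) = 6 × 251941 + 7 = 1511653

1511653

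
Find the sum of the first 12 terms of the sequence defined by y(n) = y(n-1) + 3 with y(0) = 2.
Computing the sequence terms: 2, 5, 8, 11, 14, 17, 20, 23, 26, 29, 32, 35
Adding these values together:

222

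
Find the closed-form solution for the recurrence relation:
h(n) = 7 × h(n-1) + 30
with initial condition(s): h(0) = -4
Recurrence: h(n) = 7 × h(n-1) + 30, initial: h(0) = -4.
Try h(n) = A·7ⁿ + C. Substituting: A·7ⁿ + C = 7(A·7ⁿ⁻¹ + C) + 30 = A·7ⁿ + 7C + 30, so C = 7C + 30, giving C = -5. Then h(0) = A - 5 = -4 gives A = 1.

h(n) = 7ⁿ - 5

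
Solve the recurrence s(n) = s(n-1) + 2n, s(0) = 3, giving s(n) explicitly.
Recurrence: s(n) = s(n-1) + 2n, initial: s(0) = 3.
Telescoping: s(n) = s(0) + 2·Σᵢ₌₁ⁿ i = 3 + 2·n(n+1)/2.

s(n) = 2·n(n+1)/2 + 3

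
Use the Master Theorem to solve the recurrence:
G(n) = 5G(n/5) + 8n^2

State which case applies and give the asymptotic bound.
Master Theorem template: G(n) = a·G(n/b) + f(n).
Here: a=5, b=5, f(n)=8n^2
Compute log_b(a) = log_5(5) = 1.
f(n) = 8n^2 = Ω(n^(1+ε)) with ε = 1, and the regularity condition holds (a·f(n/b) = (a/b^2)·f(n) with a/b^2 = 5^-1 < 1). Case 3: G(n) = Θ(f(n)) = Θ(n^2).

Case 3: G(n) = Θ(n^2)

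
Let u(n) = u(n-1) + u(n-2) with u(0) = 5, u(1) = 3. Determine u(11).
Computing the sequence terms:
5, 3, 8, 11, 19, 30, 49, 79, 128, 207, 335, 542

542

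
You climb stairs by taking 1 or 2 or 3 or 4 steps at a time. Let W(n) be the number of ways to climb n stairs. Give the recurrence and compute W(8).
Condition on the size of the last step (1 to 4): before it there were n-1, …, n-4 stairs climbed, and these cases are disjoint, so W(n) = W(n-1) + W(n-2) + W(n-3) + W(n-4) (order-4 linear recurrence).
Initial conditions by direct count (compositions of i into parts ≤ 4): W(1) = 1; W(2) = 2; W(3) = 4; W(4) = 8.
Iterating the recurrence: W(5) = 15, W(6) = 29, W(7) = 56, W(8) = 108.

W(n) = W(n-1) + W(n-2) + W(n-3) + W(n-4), W(1) = 1, W(2) = 2, W(3) = 4, W(4) = 8; W(8) = 108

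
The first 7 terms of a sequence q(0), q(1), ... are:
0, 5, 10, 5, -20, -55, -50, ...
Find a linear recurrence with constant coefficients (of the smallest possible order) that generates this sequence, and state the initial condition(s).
Look for the lowest-order linear relation among consecutive terms.
Observation: q(n) - 2·q(n-1) - (-3)·q(n-2) = 0 holds for the shown terms, and no order-1 relation q(n) = α·q(n-1) + β fits.
Check at n=3: 2·10 + (-3)·5 = 5. ✓

q(n) = 2q(n-1) - 3q(n-2), q(0) = 0, q(1) = 5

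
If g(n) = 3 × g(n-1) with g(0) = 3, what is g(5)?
Computing step by step:
g(0) = 3
g(1) = 3 × 3 = 9
g(2) = 3 × 9 = 27
g(3) = 3 × 27 = 81
g(4) = 3 × 81 = 243
g(5) = 3 × 243 = 729

729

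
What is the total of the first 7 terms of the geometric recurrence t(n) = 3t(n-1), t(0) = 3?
Computing the sequence terms: 3, 9, 27, 81, 243, 729, 2187
Adding these values together:

3279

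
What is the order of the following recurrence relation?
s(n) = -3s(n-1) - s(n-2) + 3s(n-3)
The order is the largest lag k for which s(n-k) appears. Here the deepest term is s(n-3), so the order is 3.

Order 3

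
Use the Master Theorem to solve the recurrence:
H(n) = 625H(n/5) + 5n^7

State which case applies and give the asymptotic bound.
Master Theorem template: H(n) = a·H(n/b) + f(n).
Here: a=625, b=5, f(n)=5n^7
Compute log_b(a) = log_5(625) = 4.
f(n) = 5n^7 = Ω(n^(4+ε)) with ε = 3, and the regularity condition holds (a·f(n/b) = (a/b^7)·f(n) with a/b^7 = 5^-3 < 1). Case 3: H(n) = Θ(f(n)) = Θ(n^7).

Case 3: H(n) = Θ(n^7)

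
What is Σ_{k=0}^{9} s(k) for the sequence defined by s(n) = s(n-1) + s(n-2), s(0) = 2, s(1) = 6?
Computing the sequence terms: 2, 6, 8, 14, 22, 36, 58, 94, 152, 246
Adding these values together:

638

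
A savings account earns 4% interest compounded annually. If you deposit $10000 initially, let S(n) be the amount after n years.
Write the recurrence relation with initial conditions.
Each year the balance grows by 4%, i.e. is multiplied by 1 + 4/100 = 1.04, so S(n) = 1.04 × S(n-1). The initial deposit gives S(0) = 10000.
Unrolling gives the closed form S(n) = 10000 × (1.04)ⁿ.

S(n) = 1.04 × S(n-1), S(0) = 10000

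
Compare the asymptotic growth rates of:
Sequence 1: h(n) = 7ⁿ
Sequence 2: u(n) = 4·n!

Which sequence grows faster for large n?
Comparing growth rates:
Growth-rate hierarchy: log n ≺ any polynomial ≺ any exponential cⁿ (c>1) ≺ n! ≺ nⁿ.
factorial dominates exponential base 7 asymptotically.

u(n) grows faster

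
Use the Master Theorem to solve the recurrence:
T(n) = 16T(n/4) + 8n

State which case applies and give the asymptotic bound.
Master Theorem template: T(n) = a·T(n/b) + f(n).
Here: a=16, b=4, f(n)=8n
Compute log_b(a) = log_4(16) = 2.
f(n) = 8n = O(n^(2-ε)) with ε = 1. Case 1: T(n) = Θ(n^log_b(a)) = Θ(n^2).

Case 1: T(n) = Θ(n^2)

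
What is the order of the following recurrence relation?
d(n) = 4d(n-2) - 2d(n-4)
The order is the largest lag k for which d(n-k) appears. Here the deepest term is d(n-4), so the order is 4.

Order 4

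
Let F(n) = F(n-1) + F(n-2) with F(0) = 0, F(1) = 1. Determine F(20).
Computing the sequence terms:
0, 1, 1, 2, 3, 5, 8, 13, 21, 34, 55, 89, 144, 233, 377, 610, 987, 1597, 2584, 4181, 6765

6765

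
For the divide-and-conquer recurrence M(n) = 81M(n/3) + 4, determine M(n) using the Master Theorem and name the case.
Master Theorem template: M(n) = a·M(n/b) + f(n).
Here: a=81, b=3, f(n)=4
Compute log_b(a) = log_3(81) = 4.
f(n) = 4 = O(n^(4-ε)) with ε = 4. Case 1: M(n) = Θ(n^log_b(a)) = Θ(n^4).

Case 1: M(n) = Θ(n^4)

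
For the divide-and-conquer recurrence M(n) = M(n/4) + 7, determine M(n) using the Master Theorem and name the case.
Master Theorem template: M(n) = a·M(n/b) + f(n).
Here: a=1, b=4, f(n)=7
Compute log_b(a) = log_4(1) = 0.
f(n) = 7 = Θ(1). Case 2: M(n) = Θ(log n).

Case 2: M(n) = Θ(log n)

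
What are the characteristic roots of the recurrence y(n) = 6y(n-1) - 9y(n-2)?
Substitute y(n) = rⁿ and divide through by rⁿ⁻²: r² - 6r + 9 = 0
Factor: (r - 3)² = 0, so r = 3 (double root).
General solution: y(n) = (A + Bn)·3ⁿ

Characteristic: r² - 6r + 9 = 0, Roots: r = 3 (double root)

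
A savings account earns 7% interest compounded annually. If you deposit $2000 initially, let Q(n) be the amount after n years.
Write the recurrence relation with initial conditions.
Each year the balance grows by 7%, i.e. is multiplied by 1 + 7/100 = 1.07, so Q(n) = 1.07 × Q(n-1). The initial deposit gives Q(0) = 2000.
Unrolling gives the closed form Q(n) = 2000 × (1.07)ⁿ.

Q(n) = 1.07 × Q(n-1), Q(0) = 2000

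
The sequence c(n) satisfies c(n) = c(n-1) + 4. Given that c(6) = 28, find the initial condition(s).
c(6) = c(0) + 6·4, so c(0) = 28 - 24 = 4.

c(0) = 4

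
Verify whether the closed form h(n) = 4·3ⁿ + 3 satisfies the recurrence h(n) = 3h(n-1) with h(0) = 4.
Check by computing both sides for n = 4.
From the recurrence with h(0) = 4:
  h(0) = 4, h(1) = 12, h(2) = 36, h(3) = 108, h(4) = 324
  so the recurrence gives h(4) = 324.
From the proposed closed form h(n) = 4·3ⁿ + 3:
  h(4) = 327.
The recurrence gives 324 but the closed form gives 327, so the closed form does not satisfy the recurrence.

No, the closed form is incorrect.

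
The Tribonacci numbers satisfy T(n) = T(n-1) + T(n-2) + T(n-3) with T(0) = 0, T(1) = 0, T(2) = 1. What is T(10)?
Computing the sequence terms:
0, 0, 1, 1, 2, 4, 7, 13, 24, 44, 81

81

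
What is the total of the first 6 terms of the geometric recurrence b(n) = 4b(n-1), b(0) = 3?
Computing the sequence terms: 3, 12, 48, 192, 768, 3072
Adding these values together:

4095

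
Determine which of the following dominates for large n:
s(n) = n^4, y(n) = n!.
Comparing growth rates:
Growth-rate hierarchy: log n ≺ any polynomial ≺ any exponential cⁿ (c>1) ≺ n! ≺ nⁿ.
factorial dominates polynomial degree 4 asymptotically.

y(n) grows faster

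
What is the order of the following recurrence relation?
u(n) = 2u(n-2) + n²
The order is the largest lag k for which u(n-k) appears. Here the deepest term is u(n-2) (the n² term is non-homogeneous and does not affect the order), so the order is 2.

Order 2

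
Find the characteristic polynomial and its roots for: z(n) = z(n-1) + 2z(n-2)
Substitute z(n) = rⁿ and divide through by rⁿ⁻²: r² - r - 2 = 0
Factor: (r + 1)(r - 2) = 0, so r = -1, 2.
General solution: z(n) = A·(-1)ⁿ + B·2ⁿ

Characteristic: r² - r - 2 = 0, Roots: r = -1, 2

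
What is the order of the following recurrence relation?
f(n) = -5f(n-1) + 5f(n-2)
The order is the largest lag k for which f(n-k) appears. Here the deepest term is f(n-2), so the order is 2.

Order 2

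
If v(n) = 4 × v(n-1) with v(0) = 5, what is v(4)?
Computing step by step:
v(0) = 5
v(1) = 4 × 5 = 20
v(2) = 4 × 20 = 80
v(3) = 4 × 80 = 320
v(4) = 4 × 320 = 1280

1280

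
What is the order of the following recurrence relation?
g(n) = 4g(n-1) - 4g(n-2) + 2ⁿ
The order is the largest lag k for which g(n-k) appears. Here the deepest term is g(n-2) (the 2ⁿ term is non-homogeneous and does not affect the order), so the order is 2.

Order 2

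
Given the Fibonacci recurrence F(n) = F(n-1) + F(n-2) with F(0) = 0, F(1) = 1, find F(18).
Computing the sequence terms:
0, 1, 1, 2, 3, 5, 8, 13, 21, 34, 55, 89, 144, 233, 377, 610, 987, 1597, 2584

2584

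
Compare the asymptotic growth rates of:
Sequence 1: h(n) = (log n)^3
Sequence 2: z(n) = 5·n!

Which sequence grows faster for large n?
Comparing growth rates:
Growth-rate hierarchy: log n ≺ any polynomial ≺ any exponential cⁿ (c>1) ≺ n! ≺ nⁿ.
factorial dominates polylogarithmic (log n)^3 asymptotically.

z(n) grows faster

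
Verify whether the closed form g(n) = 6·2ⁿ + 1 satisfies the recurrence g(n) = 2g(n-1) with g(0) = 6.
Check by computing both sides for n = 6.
From the recurrence with g(0) = 6:
  g(0) = 6, g(1) = 12, g(2) = 24, g(3) = 48, g(4) = 96, g(5) = 192, g(6) = 384
  so the recurrence gives g(6) = 384.
From the proposed closed form g(n) = 6·2ⁿ + 1:
  g(6) = 385.
The recurrence gives 384 but the closed form gives 385, so the closed form does not satisfy the recurrence.

No, the closed form is incorrect.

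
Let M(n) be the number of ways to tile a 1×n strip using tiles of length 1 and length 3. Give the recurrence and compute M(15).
Condition on the last tile: it has length 1 (leaving a 1×(n-1) strip) or length 3 (leaving a 1×(n-3) strip), so M(n) = M(n-1) + M(n-3) (order-3 linear recurrence).
For 0 ≤ i < 3 only unit tiles fit, so M(i) = 1.
Iterating the recurrence: M(3) = 2, M(4) = 3, M(5) = 4, M(6) = 6, M(7) = 9, M(8) = 13, M(9) = 19, M(10) = 28, M(11) = 41, M(12) = 60, M(13) = 88, M(14) = 129, M(15) = 189.

M(n) = M(n-1) + M(n-3), with M(i) = 1 for 0 ≤ i < 3; M(15) = 189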